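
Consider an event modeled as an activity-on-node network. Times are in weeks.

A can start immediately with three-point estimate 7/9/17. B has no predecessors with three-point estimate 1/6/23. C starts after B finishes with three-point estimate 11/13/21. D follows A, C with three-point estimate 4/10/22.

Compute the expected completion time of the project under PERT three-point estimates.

te_A = (7 + 4·9 + 17)/6 = 60/6 = 10
te_B = (1 + 4·6 + 23)/6 = 48/6 = 8
te_C = (11 + 4·13 + 21)/6 = 84/6 = 14
te_D = (4 + 4·10 + 22)/6 = 66/6 = 11

Forward pass:
ES_A = 0; EF_A = 10
ES_B = 0; EF_B = 8
ES_C = 8; EF_C = 8+14 = 22
ES_D = max(EF_A=10, EF_C=22) = 22; EF_D = 22+11 = 33
Expected project duration μ = 33 weeks. Critical path: B → C → D.

33 weeks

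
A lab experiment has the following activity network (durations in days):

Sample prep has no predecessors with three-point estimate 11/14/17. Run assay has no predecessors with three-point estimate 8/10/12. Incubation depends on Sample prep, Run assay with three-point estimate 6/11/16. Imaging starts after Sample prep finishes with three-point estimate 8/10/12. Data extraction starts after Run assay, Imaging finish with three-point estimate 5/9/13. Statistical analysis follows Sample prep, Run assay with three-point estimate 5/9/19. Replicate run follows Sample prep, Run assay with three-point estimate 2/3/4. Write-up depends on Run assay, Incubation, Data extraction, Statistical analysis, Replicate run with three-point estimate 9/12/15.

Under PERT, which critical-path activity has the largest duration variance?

te_Sample prep = (11 + 4·14 + 17)/6 = 84/6 = 14; σ²_Sample prep = ((17−11)/6)² = 1.000
te_Run assay = (8 + 4·10 + 12)/6 = 60/6 = 10; σ²_Run assay = ((12−8)/6)² = 0.444
te_Incubation = (6 + 4·11 + 16)/6 = 66/6 = 11; σ²_Incubation = ((16−6)/6)² = 2.778
te_Imaging = (8 + 4·10 + 12)/6 = 60/6 = 10; σ²_Imaging = ((12−8)/6)² = 0.444
te_Data extraction = (5 + 4·9 + 13)/6 = 54/6 = 9; σ²_Data extraction = ((13−5)/6)² = 1.778
te_Statistical analysis = (5 + 4·9 + 19)/6 = 60/6 = 10; σ²_Statistical analysis = ((19−5)/6)² = 5.444
te_Replicate run = (2 + 4·3 + 4)/6 = 18/6 = 3; σ²_Replicate run = ((4−2)/6)² = 0.111
te_Write-up = (9 + 4·12 + 15)/6 = 72/6 = 12; σ²_Write-up = ((15−9)/6)² = 1.000

Forward pass:
ES_Sample prep = 0; EF_Sample prep = 14
ES_Run assay = 0; EF_Run assay = 10
ES_Incubation = max(EF_Sample prep=14, EF_Run assay=10) = 14; EF_Incubation = 14+11 = 25
ES_Imaging = 14; EF_Imaging = 14+10 = 24
ES_Data extraction = max(EF_Run assay=10, EF_Imaging=24) = 24; EF_Data extraction = 24+9 = 33
ES_Statistical analysis = max(EF_Sample prep=14, EF_Run assay=10) = 14; EF_Statistical analysis = 14+10 = 24
ES_Replicate run = max(EF_Sample prep=14, EF_Run assay=10) = 14; EF_Replicate run = 14+3 = 17
ES_Write-up = max(EF_Run assay=10, EF_Incubation=25, EF_Data extraction=33, EF_Statistical analysis=24, EF_Replicate run=17) = 33; EF_Write-up = 33+12 = 45
Expected project duration μ = 45 days. Critical path: Sample prep → Imaging → Data extraction → Write-up.

Variances on critical path: σ²_Sample prep=1.000, σ²_Imaging=0.444, σ²_Data extraction=1.778, σ²_Write-up=1.000.
Largest is σ²_Data extraction = 1.778.

Data extraction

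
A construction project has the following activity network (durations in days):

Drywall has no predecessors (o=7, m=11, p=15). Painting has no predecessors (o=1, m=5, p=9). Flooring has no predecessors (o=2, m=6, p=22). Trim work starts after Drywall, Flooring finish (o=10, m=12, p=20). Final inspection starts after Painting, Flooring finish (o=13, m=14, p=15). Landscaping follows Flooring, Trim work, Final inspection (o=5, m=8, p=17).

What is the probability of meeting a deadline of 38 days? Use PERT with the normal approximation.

0.956

te_Drywall = (7 + 4·11 + 15)/6 = 66/6 = 11; σ²_Drywall = ((15−7)/6)² = 1.778
te_Painting = (1 + 4·5 + 9)/6 = 30/6 = 5; σ²_Painting = ((9−1)/6)² = 1.778
te_Flooring = (2 + 4·6 + 22)/6 = 48/6 = 8; σ²_Flooring = ((22−2)/6)² = 11.111
te_Trim work = (10 + 4·12 + 20)/6 = 78/6 = 13; σ²_Trim work = ((20−10)/6)² = 2.778
te_Final inspection = (13 + 4·14 + 15)/6 = 84/6 = 14; σ²_Final inspection = ((15−13)/6)² = 0.111
te_Landscaping = (5 + 4·8 + 17)/6 = 54/6 = 9; σ²_Landscaping = ((17−5)/6)² = 4.000

Forward pass:
ES_Drywall = 0; EF_Drywall = 11
ES_Painting = 0; EF_Painting = 5
ES_Flooring = 0; EF_Flooring = 8
ES_Trim work = max(EF_Drywall=11, EF_Flooring=8) = 11; EF_Trim work = 11+13 = 24
ES_Final inspection = max(EF_Painting=5, EF_Flooring=8) = 8; EF_Final inspection = 8+14 = 22
ES_Landscaping = max(EF_Flooring=8, EF_Trim work=24, EF_Final inspection=22) = 24; EF_Landscaping = 24+9 = 33
Expected project duration μ = 33 days. Critical path: Drywall → Trim work → Landscaping.

Variance along critical path = 1.778 + 2.778 + 4.000 = 8.556; σ = √8.556 = 2.925 days.
Z = (38 − 33) / 2.925 = 1.709
P(T ≤ 38) = Φ(1.709) ≈ 0.956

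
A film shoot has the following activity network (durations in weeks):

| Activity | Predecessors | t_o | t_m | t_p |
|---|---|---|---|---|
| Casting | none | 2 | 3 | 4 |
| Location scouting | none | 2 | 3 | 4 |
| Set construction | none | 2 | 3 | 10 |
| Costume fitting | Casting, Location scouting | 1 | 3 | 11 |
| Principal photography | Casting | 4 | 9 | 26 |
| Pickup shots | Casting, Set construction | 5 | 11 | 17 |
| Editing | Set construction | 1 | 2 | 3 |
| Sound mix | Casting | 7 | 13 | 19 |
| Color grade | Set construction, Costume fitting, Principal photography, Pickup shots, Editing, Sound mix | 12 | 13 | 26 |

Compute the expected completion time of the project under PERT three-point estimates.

31 weeks

te_Casting = (2 + 4·3 + 4)/6 = 18/6 = 3
te_Location scouting = (2 + 4·3 + 4)/6 = 18/6 = 3
te_Set construction = (2 + 4·3 + 10)/6 = 24/6 = 4
te_Costume fitting = (1 + 4·3 + 11)/6 = 24/6 = 4
te_Principal photography = (4 + 4·9 + 26)/6 = 66/6 = 11
te_Pickup shots = (5 + 4·11 + 17)/6 = 66/6 = 11
te_Editing = (1 + 4·2 + 3)/6 = 12/6 = 2
te_Sound mix = (7 + 4·13 + 19)/6 = 78/6 = 13
te_Color grade = (12 + 4·13 + 26)/6 = 90/6 = 15

Forward pass:
ES_Casting = 0; EF_Casting = 3
ES_Location scouting = 0; EF_Location scouting = 3
ES_Set construction = 0; EF_Set construction = 4
ES_Costume fitting = max(EF_Casting=3, EF_Location scouting=3) = 3; EF_Costume fitting = 3+4 = 7
ES_Principal photography = 3; EF_Principal photography = 3+11 = 14
ES_Pickup shots = max(EF_Casting=3, EF_Set construction=4) = 4; EF_Pickup shots = 4+11 = 15
ES_Editing = 4; EF_Editing = 4+2 = 6
ES_Sound mix = 3; EF_Sound mix = 3+13 = 16
ES_Color grade = max(EF_Set construction=4, EF_Costume fitting=7, EF_Principal photography=14, EF_Pickup shots=15, EF_Editing=6, EF_Sound mix=16) = 16; EF_Color grade = 16+15 = 31
Expected project duration μ = 31 weeks. Critical path: Casting → Sound mix → Color grade.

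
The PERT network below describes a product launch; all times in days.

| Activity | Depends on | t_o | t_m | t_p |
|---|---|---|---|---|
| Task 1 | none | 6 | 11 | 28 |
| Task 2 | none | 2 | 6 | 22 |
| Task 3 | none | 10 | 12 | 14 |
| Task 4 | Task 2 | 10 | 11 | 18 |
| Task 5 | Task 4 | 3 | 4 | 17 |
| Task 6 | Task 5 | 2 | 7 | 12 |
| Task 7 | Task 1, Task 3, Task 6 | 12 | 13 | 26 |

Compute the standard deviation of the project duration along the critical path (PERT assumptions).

te_Task 1 = (6 + 4·11 + 28)/6 = 78/6 = 13; σ²_Task 1 = ((28−6)/6)² = 13.444
te_Task 2 = (2 + 4·6 + 22)/6 = 48/6 = 8; σ²_Task 2 = ((22−2)/6)² = 11.111
te_Task 3 = (10 + 4·12 + 14)/6 = 72/6 = 12; σ²_Task 3 = ((14−10)/6)² = 0.444
te_Task 4 = (10 + 4·11 + 18)/6 = 72/6 = 12; σ²_Task 4 = ((18−10)/6)² = 1.778
te_Task 5 = (3 + 4·4 + 17)/6 = 36/6 = 6; σ²_Task 5 = ((17−3)/6)² = 5.444
te_Task 6 = (2 + 4·7 + 12)/6 = 42/6 = 7; σ²_Task 6 = ((12−2)/6)² = 2.778
te_Task 7 = (12 + 4·13 + 26)/6 = 90/6 = 15; σ²_Task 7 = ((26−12)/6)² = 5.444

Forward pass:
ES_Task 1 = 0; EF_Task 1 = 13
ES_Task 2 = 0; EF_Task 2 = 8
ES_Task 3 = 0; EF_Task 3 = 12
ES_Task 4 = 8; EF_Task 4 = 8+12 = 20
ES_Task 5 = 20; EF_Task 5 = 20+6 = 26
ES_Task 6 = 26; EF_Task 6 = 26+7 = 33
ES_Task 7 = max(EF_Task 1=13, EF_Task 3=12, EF_Task 6=33) = 33; EF_Task 7 = 33+15 = 48
Expected project duration μ = 48 days. Critical path: Task 2 → Task 4 → Task 5 → Task 6 → Task 7.

Variance along critical path = 11.111 + 1.778 + 5.444 + 2.778 + 5.444 = 26.556
σ = √26.556 = 5.153 days

5.15 days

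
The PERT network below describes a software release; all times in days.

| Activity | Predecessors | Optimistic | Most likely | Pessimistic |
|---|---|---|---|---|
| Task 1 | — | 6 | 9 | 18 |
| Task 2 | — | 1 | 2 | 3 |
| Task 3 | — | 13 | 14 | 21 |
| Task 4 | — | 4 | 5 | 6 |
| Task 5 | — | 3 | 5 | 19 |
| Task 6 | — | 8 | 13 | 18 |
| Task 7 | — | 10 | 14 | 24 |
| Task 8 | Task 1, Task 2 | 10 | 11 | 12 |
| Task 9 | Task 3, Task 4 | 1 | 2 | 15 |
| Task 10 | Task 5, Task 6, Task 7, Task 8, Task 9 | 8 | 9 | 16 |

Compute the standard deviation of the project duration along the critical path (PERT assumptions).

te_Task 1 = (6 + 4·9 + 18)/6 = 60/6 = 10; σ²_Task 1 = ((18−6)/6)² = 4.000
te_Task 2 = (1 + 4·2 + 3)/6 = 12/6 = 2; σ²_Task 2 = ((3−1)/6)² = 0.111
te_Task 3 = (13 + 4·14 + 21)/6 = 90/6 = 15; σ²_Task 3 = ((21−13)/6)² = 1.778
te_Task 4 = (4 + 4·5 + 6)/6 = 30/6 = 5; σ²_Task 4 = ((6−4)/6)² = 0.111
te_Task 5 = (3 + 4·5 + 19)/6 = 42/6 = 7; σ²_Task 5 = ((19−3)/6)² = 7.111
te_Task 6 = (8 + 4·13 + 18)/6 = 78/6 = 13; σ²_Task 6 = ((18−8)/6)² = 2.778
te_Task 7 = (10 + 4·14 + 24)/6 = 90/6 = 15; σ²_Task 7 = ((24−10)/6)² = 5.444
te_Task 8 = (10 + 4·11 + 12)/6 = 66/6 = 11; σ²_Task 8 = ((12−10)/6)² = 0.111
te_Task 9 = (1 + 4·2 + 15)/6 = 24/6 = 4; σ²_Task 9 = ((15−1)/6)² = 5.444
te_Task 10 = (8 + 4·9 + 16)/6 = 60/6 = 10; σ²_Task 10 = ((16−8)/6)² = 1.778

Forward pass:
ES_Task 1 = 0; EF_Task 1 = 10
ES_Task 2 = 0; EF_Task 2 = 2
ES_Task 3 = 0; EF_Task 3 = 15
ES_Task 4 = 0; EF_Task 4 = 5
ES_Task 5 = 0; EF_Task 5 = 7
ES_Task 6 = 0; EF_Task 6 = 13
ES_Task 7 = 0; EF_Task 7 = 15
ES_Task 8 = max(EF_Task 1=10, EF_Task 2=2) = 10; EF_Task 8 = 10+11 = 21
ES_Task 9 = max(EF_Task 3=15, EF_Task 4=5) = 15; EF_Task 9 = 15+4 = 19
ES_Task 10 = max(EF_Task 5=7, EF_Task 6=13, EF_Task 7=15, EF_Task 8=21, EF_Task 9=19) = 21; EF_Task 10 = 21+10 = 31
Expected project duration μ = 31 days. Critical path: Task 1 → Task 8 → Task 10.

Variance along critical path = 4.000 + 0.111 + 1.778 = 5.889
σ = √5.889 = 2.427 days

2.43 days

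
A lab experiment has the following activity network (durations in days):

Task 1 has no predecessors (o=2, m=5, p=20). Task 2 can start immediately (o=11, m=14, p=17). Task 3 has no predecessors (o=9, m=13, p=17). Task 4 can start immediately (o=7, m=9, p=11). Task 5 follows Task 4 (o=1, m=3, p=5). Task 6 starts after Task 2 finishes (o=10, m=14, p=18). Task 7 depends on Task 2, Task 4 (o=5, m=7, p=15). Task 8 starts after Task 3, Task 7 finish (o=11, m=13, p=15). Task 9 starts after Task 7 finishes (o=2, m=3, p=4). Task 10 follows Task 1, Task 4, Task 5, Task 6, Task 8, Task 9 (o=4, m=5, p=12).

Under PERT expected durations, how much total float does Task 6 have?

te_Task 1 = (2 + 4·5 + 20)/6 = 42/6 = 7
te_Task 2 = (11 + 4·14 + 17)/6 = 84/6 = 14
te_Task 3 = (9 + 4·13 + 17)/6 = 78/6 = 13
te_Task 4 = (7 + 4·9 + 11)/6 = 54/6 = 9
te_Task 5 = (1 + 4·3 + 5)/6 = 18/6 = 3
te_Task 6 = (10 + 4·14 + 18)/6 = 84/6 = 14
te_Task 7 = (5 + 4·7 + 15)/6 = 48/6 = 8
te_Task 8 = (11 + 4·13 + 15)/6 = 78/6 = 13
te_Task 9 = (2 + 4·3 + 4)/6 = 18/6 = 3
te_Task 10 = (4 + 4·5 + 12)/6 = 36/6 = 6

Forward pass:
ES_Task 1 = 0; EF_Task 1 = 7
ES_Task 2 = 0; EF_Task 2 = 14
ES_Task 3 = 0; EF_Task 3 = 13
ES_Task 4 = 0; EF_Task 4 = 9
ES_Task 5 = 9; EF_Task 5 = 9+3 = 12
ES_Task 6 = 14; EF_Task 6 = 14+14 = 28
ES_Task 7 = max(EF_Task 2=14, EF_Task 4=9) = 14; EF_Task 7 = 14+8 = 22
ES_Task 8 = max(EF_Task 3=13, EF_Task 7=22) = 22; EF_Task 8 = 22+13 = 35
ES_Task 9 = 22; EF_Task 9 = 22+3 = 25
ES_Task 10 = max(EF_Task 1=7, EF_Task 4=9, EF_Task 5=12, EF_Task 6=28, EF_Task 8=35, EF_Task 9=25) = 35; EF_Task 10 = 35+6 = 41
Expected project duration μ = 41 days. Critical path: Task 2 → Task 7 → Task 8 → Task 10.

Backward pass:
LF_Task 10 = 41; LS_Task 10 = 41−6 = 35
LF_Task 9 = LS_Task 10 = 35; LS_Task 9 = 35−3 = 32
LF_Task 8 = LS_Task 10 = 35; LS_Task 8 = 35−13 = 22
LF_Task 7 = min(LS_Task 8=22, LS_Task 9=32) = 22; LS_Task 7 = 22−8 = 14
LF_Task 6 = LS_Task 10 = 35; LS_Task 6 = 35−14 = 21
LF_Task 5 = LS_Task 10 = 35; LS_Task 5 = 35−3 = 32
LF_Task 4 = min(LS_Task 5=32, LS_Task 7=14, LS_Task 10=35) = 14; LS_Task 4 = 14−9 = 5
LF_Task 3 = LS_Task 8 = 22; LS_Task 3 = 22−13 = 9
LF_Task 2 = min(LS_Task 6=21, LS_Task 7=14) = 14; LS_Task 2 = 14−14 = 0
LF_Task 1 = LS_Task 10 = 35; LS_Task 1 = 35−7 = 28
Slack_Task 6 = LS_Task 6 − ES_Task 6 = 21 − 14 = 7

7 days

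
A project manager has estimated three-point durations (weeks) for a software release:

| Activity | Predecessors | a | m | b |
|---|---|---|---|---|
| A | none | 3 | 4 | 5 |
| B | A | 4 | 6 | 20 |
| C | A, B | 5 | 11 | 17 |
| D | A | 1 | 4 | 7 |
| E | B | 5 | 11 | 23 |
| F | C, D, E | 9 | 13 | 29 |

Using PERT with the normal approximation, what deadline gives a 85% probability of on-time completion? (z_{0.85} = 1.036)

44.4 weeks

te_A = (3 + 4·4 + 5)/6 = 24/6 = 4; σ²_A = ((5−3)/6)² = 0.111
te_B = (4 + 4·6 + 20)/6 = 48/6 = 8; σ²_B = ((20−4)/6)² = 7.111
te_C = (5 + 4·11 + 17)/6 = 66/6 = 11; σ²_C = ((17−5)/6)² = 4.000
te_D = (1 + 4·4 + 7)/6 = 24/6 = 4; σ²_D = ((7−1)/6)² = 1.000
te_E = (5 + 4·11 + 23)/6 = 72/6 = 12; σ²_E = ((23−5)/6)² = 9.000
te_F = (9 + 4·13 + 29)/6 = 90/6 = 15; σ²_F = ((29−9)/6)² = 11.111

Forward pass:
ES_A = 0; EF_A = 4
ES_B = 4; EF_B = 4+8 = 12
ES_C = max(EF_A=4, EF_B=12) = 12; EF_C = 12+11 = 23
ES_D = 4; EF_D = 4+4 = 8
ES_E = 12; EF_E = 12+12 = 24
ES_F = max(EF_C=23, EF_D=8, EF_E=24) = 24; EF_F = 24+15 = 39
Expected project duration μ = 39 weeks. Critical path: A → B → E → F.

Variance along critical path = 0.111 + 7.111 + 9.000 + 11.111 = 27.333; σ = 5.228 weeks.
D = μ + z·σ = 39 + 1.036·5.228 = 44.4 weeks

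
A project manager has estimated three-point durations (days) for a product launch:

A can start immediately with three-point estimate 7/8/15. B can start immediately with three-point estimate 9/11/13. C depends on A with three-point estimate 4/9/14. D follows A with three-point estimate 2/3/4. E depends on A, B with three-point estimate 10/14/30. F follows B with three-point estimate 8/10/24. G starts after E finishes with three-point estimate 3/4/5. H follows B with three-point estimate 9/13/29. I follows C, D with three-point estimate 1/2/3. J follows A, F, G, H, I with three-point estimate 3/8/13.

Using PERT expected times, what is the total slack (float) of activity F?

8 days

te_A = (7 + 4·8 + 15)/6 = 54/6 = 9
te_B = (9 + 4·11 + 13)/6 = 66/6 = 11
te_C = (4 + 4·9 + 14)/6 = 54/6 = 9
te_D = (2 + 4·3 + 4)/6 = 18/6 = 3
te_E = (10 + 4·14 + 30)/6 = 96/6 = 16
te_F = (8 + 4·10 + 24)/6 = 72/6 = 12
te_G = (3 + 4·4 + 5)/6 = 24/6 = 4
te_H = (9 + 4·13 + 29)/6 = 90/6 = 15
te_I = (1 + 4·2 + 3)/6 = 12/6 = 2
te_J = (3 + 4·8 + 13)/6 = 48/6 = 8

Forward pass:
ES_A = 0; EF_A = 9
ES_B = 0; EF_B = 11
ES_C = 9; EF_C = 9+9 = 18
ES_D = 9; EF_D = 9+3 = 12
ES_E = max(EF_A=9, EF_B=11) = 11; EF_E = 11+16 = 27
ES_F = 11; EF_F = 11+12 = 23
ES_G = 27; EF_G = 27+4 = 31
ES_H = 11; EF_H = 11+15 = 26
ES_I = max(EF_C=18, EF_D=12) = 18; EF_I = 18+2 = 20
ES_J = max(EF_A=9, EF_F=23, EF_G=31, EF_H=26, EF_I=20) = 31; EF_J = 31+8 = 39
Expected project duration μ = 39 days. Critical path: B → E → G → J.

Backward pass:
LF_J = 39; LS_J = 39−8 = 31
LF_I = LS_J = 31; LS_I = 31−2 = 29
LF_H = LS_J = 31; LS_H = 31−15 = 16
LF_G = LS_J = 31; LS_G = 31−4 = 27
LF_F = LS_J = 31; LS_F = 31−12 = 19
LF_E = LS_G = 27; LS_E = 27−16 = 11
LF_D = LS_I = 29; LS_D = 29−3 = 26
LF_C = LS_I = 29; LS_C = 29−9 = 20
LF_B = min(LS_E=11, LS_F=19, LS_H=16) = 11; LS_B = 11−11 = 0
LF_A = min(LS_C=20, LS_D=26, LS_E=11, LS_J=31) = 11; LS_A = 11−9 = 2
Slack_F = LS_F − ES_F = 19 − 11 = 8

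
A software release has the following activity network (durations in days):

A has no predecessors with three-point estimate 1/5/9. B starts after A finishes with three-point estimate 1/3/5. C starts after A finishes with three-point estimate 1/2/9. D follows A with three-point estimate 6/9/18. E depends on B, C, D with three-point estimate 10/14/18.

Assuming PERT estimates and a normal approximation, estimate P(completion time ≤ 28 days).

te_A = (1 + 4·5 + 9)/6 = 30/6 = 5; σ²_A = ((9−1)/6)² = 1.778
te_B = (1 + 4·3 + 5)/6 = 18/6 = 3; σ²_B = ((5−1)/6)² = 0.444
te_C = (1 + 4·2 + 9)/6 = 18/6 = 3; σ²_C = ((9−1)/6)² = 1.778
te_D = (6 + 4·9 + 18)/6 = 60/6 = 10; σ²_D = ((18−6)/6)² = 4.000
te_E = (10 + 4·14 + 18)/6 = 84/6 = 14; σ²_E = ((18−10)/6)² = 1.778

Forward pass:
ES_A = 0; EF_A = 5
ES_B = 5; EF_B = 5+3 = 8
ES_C = 5; EF_C = 5+3 = 8
ES_D = 5; EF_D = 5+10 = 15
ES_E = max(EF_B=8, EF_C=8, EF_D=15) = 15; EF_E = 15+14 = 29
Expected project duration μ = 29 days. Critical path: A → D → E.

Variance along critical path = 1.778 + 4.000 + 1.778 = 7.556; σ = √7.556 = 2.749 days.
Z = (28 − 29) / 2.749 = -0.364
P(T ≤ 28) = Φ(-0.364) ≈ 0.358

0.358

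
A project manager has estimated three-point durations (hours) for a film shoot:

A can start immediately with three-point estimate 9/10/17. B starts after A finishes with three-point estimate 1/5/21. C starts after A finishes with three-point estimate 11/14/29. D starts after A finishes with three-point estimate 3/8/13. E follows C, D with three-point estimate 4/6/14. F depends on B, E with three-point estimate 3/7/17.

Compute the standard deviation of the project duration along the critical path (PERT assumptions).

4.36 hours

te_A = (9 + 4·10 + 17)/6 = 66/6 = 11; σ²_A = ((17−9)/6)² = 1.778
te_B = (1 + 4·5 + 21)/6 = 42/6 = 7; σ²_B = ((21−1)/6)² = 11.111
te_C = (11 + 4·14 + 29)/6 = 96/6 = 16; σ²_C = ((29−11)/6)² = 9.000
te_D = (3 + 4·8 + 13)/6 = 48/6 = 8; σ²_D = ((13−3)/6)² = 2.778
te_E = (4 + 4·6 + 14)/6 = 42/6 = 7; σ²_E = ((14−4)/6)² = 2.778
te_F = (3 + 4·7 + 17)/6 = 48/6 = 8; σ²_F = ((17−3)/6)² = 5.444

Forward pass:
ES_A = 0; EF_A = 11
ES_B = 11; EF_B = 11+7 = 18
ES_C = 11; EF_C = 11+16 = 27
ES_D = 11; EF_D = 11+8 = 19
ES_E = max(EF_C=27, EF_D=19) = 27; EF_E = 27+7 = 34
ES_F = max(EF_B=18, EF_E=34) = 34; EF_F = 34+8 = 42
Expected project duration μ = 42 hours. Critical path: A → C → E → F.

Variance along critical path = 1.778 + 9.000 + 2.778 + 5.444 = 19.000
σ = √19.000 = 4.359 hours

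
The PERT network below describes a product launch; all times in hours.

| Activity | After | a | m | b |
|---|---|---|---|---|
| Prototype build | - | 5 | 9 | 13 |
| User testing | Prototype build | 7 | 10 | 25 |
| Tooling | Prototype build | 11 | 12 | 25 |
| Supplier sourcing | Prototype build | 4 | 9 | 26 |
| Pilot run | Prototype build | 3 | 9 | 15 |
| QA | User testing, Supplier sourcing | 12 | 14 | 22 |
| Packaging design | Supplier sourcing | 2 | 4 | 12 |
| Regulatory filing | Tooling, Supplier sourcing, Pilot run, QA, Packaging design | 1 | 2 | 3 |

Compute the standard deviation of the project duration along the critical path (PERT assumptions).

te_Prototype build = (5 + 4·9 + 13)/6 = 54/6 = 9; σ²_Prototype build = ((13−5)/6)² = 1.778
te_User testing = (7 + 4·10 + 25)/6 = 72/6 = 12; σ²_User testing = ((25−7)/6)² = 9.000
te_Tooling = (11 + 4·12 + 25)/6 = 84/6 = 14; σ²_Tooling = ((25−11)/6)² = 5.444
te_Supplier sourcing = (4 + 4·9 + 26)/6 = 66/6 = 11; σ²_Supplier sourcing = ((26−4)/6)² = 13.444
te_Pilot run = (3 + 4·9 + 15)/6 = 54/6 = 9; σ²_Pilot run = ((15−3)/6)² = 4.000
te_QA = (12 + 4·14 + 22)/6 = 90/6 = 15; σ²_QA = ((22−12)/6)² = 2.778
te_Packaging design = (2 + 4·4 + 12)/6 = 30/6 = 5; σ²_Packaging design = ((12−2)/6)² = 2.778
te_Regulatory filing = (1 + 4·2 + 3)/6 = 12/6 = 2; σ²_Regulatory filing = ((3−1)/6)² = 0.111

Forward pass:
ES_Prototype build = 0; EF_Prototype build = 9
ES_User testing = 9; EF_User testing = 9+12 = 21
ES_Tooling = 9; EF_Tooling = 9+14 = 23
ES_Supplier sourcing = 9; EF_Supplier sourcing = 9+11 = 20
ES_Pilot run = 9; EF_Pilot run = 9+9 = 18
ES_QA = max(EF_User testing=21, EF_Supplier sourcing=20) = 21; EF_QA = 21+15 = 36
ES_Packaging design = 20; EF_Packaging design = 20+5 = 25
ES_Regulatory filing = max(EF_Tooling=23, EF_Supplier sourcing=20, EF_Pilot run=18, EF_QA=36, EF_Packaging design=25) = 36; EF_Regulatory filing = 36+2 = 38
Expected project duration μ = 38 hours. Critical path: Prototype build → User testing → QA → Regulatory filing.

Variance along critical path = 1.778 + 9.000 + 2.778 + 0.111 = 13.667
σ = √13.667 = 3.697 hours

3.70 hours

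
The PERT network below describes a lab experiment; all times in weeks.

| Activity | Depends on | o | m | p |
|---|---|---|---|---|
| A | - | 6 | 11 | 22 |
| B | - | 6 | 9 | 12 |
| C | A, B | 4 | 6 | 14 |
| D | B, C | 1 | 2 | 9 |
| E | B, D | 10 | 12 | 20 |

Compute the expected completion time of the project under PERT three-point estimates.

35 weeks

te_A = (6 + 4·11 + 22)/6 = 72/6 = 12
te_B = (6 + 4·9 + 12)/6 = 54/6 = 9
te_C = (4 + 4·6 + 14)/6 = 42/6 = 7
te_D = (1 + 4·2 + 9)/6 = 18/6 = 3
te_E = (10 + 4·12 + 20)/6 = 78/6 = 13

Forward pass:
ES_A = 0; EF_A = 12
ES_B = 0; EF_B = 9
ES_C = max(EF_A=12, EF_B=9) = 12; EF_C = 12+7 = 19
ES_D = max(EF_B=9, EF_C=19) = 19; EF_D = 19+3 = 22
ES_E = max(EF_B=9, EF_D=22) = 22; EF_E = 22+13 = 35
Expected project duration μ = 35 weeks. Critical path: A → C → D → E.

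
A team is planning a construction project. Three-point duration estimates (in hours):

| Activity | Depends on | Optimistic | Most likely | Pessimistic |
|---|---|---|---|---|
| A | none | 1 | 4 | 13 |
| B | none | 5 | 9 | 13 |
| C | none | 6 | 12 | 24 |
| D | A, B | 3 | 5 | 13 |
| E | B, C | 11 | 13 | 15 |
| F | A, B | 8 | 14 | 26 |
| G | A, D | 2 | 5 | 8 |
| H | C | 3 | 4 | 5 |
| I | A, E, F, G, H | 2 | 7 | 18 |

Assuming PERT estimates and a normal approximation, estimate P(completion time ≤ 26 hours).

te_A = (1 + 4·4 + 13)/6 = 30/6 = 5; σ²_A = ((13−1)/6)² = 4.000
te_B = (5 + 4·9 + 13)/6 = 54/6 = 9; σ²_B = ((13−5)/6)² = 1.778
te_C = (6 + 4·12 + 24)/6 = 78/6 = 13; σ²_C = ((24−6)/6)² = 9.000
te_D = (3 + 4·5 + 13)/6 = 36/6 = 6; σ²_D = ((13−3)/6)² = 2.778
te_E = (11 + 4·13 + 15)/6 = 78/6 = 13; σ²_E = ((15−11)/6)² = 0.444
te_F = (8 + 4·14 + 26)/6 = 90/6 = 15; σ²_F = ((26−8)/6)² = 9.000
te_G = (2 + 4·5 + 8)/6 = 30/6 = 5; σ²_G = ((8−2)/6)² = 1.000
te_H = (3 + 4·4 + 5)/6 = 24/6 = 4; σ²_H = ((5−3)/6)² = 0.111
te_I = (2 + 4·7 + 18)/6 = 48/6 = 8; σ²_I = ((18−2)/6)² = 7.111

Forward pass:
ES_A = 0; EF_A = 5
ES_B = 0; EF_B = 9
ES_C = 0; EF_C = 13
ES_D = max(EF_A=5, EF_B=9) = 9; EF_D = 9+6 = 15
ES_E = max(EF_B=9, EF_C=13) = 13; EF_E = 13+13 = 26
ES_F = max(EF_A=5, EF_B=9) = 9; EF_F = 9+15 = 24
ES_G = max(EF_A=5, EF_D=15) = 15; EF_G = 15+5 = 20
ES_H = 13; EF_H = 13+4 = 17
ES_I = max(EF_A=5, EF_E=26, EF_F=24, EF_G=20, EF_H=17) = 26; EF_I = 26+8 = 34
Expected project duration μ = 34 hours. Critical path: C → E → I.

Variance along critical path = 9.000 + 0.444 + 7.111 = 16.556; σ = √16.556 = 4.069 hours.
Z = (26 − 34) / 4.069 = -1.966
P(T ≤ 26) = Φ(-1.966) ≈ 0.025

0.025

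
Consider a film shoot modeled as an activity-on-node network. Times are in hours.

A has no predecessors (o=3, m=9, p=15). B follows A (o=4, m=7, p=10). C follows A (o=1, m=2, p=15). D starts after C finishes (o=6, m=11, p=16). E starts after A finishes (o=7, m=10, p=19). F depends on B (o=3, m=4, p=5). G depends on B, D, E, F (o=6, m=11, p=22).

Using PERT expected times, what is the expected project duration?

te_A = (3 + 4·9 + 15)/6 = 54/6 = 9
te_B = (4 + 4·7 + 10)/6 = 42/6 = 7
te_C = (1 + 4·2 + 15)/6 = 24/6 = 4
te_D = (6 + 4·11 + 16)/6 = 66/6 = 11
te_E = (7 + 4·10 + 19)/6 = 66/6 = 11
te_F = (3 + 4·4 + 5)/6 = 24/6 = 4
te_G = (6 + 4·11 + 22)/6 = 72/6 = 12

Forward pass:
ES_A = 0; EF_A = 9
ES_B = 9; EF_B = 9+7 = 16
ES_C = 9; EF_C = 9+4 = 13
ES_D = 13; EF_D = 13+11 = 24
ES_E = 9; EF_E = 9+11 = 20
ES_F = 16; EF_F = 16+4 = 20
ES_G = max(EF_B=16, EF_D=24, EF_E=20, EF_F=20) = 24; EF_G = 24+12 = 36
Expected project duration μ = 36 hours. Critical path: A → C → D → G.

36 hours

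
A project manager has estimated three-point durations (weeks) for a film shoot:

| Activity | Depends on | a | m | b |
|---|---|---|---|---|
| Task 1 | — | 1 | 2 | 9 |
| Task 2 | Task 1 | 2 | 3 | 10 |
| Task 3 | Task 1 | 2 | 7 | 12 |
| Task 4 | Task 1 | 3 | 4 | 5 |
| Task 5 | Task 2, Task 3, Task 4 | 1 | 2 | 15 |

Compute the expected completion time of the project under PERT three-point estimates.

te_Task 1 = (1 + 4·2 + 9)/6 = 18/6 = 3
te_Task 2 = (2 + 4·3 + 10)/6 = 24/6 = 4
te_Task 3 = (2 + 4·7 + 12)/6 = 42/6 = 7
te_Task 4 = (3 + 4·4 + 5)/6 = 24/6 = 4
te_Task 5 = (1 + 4·2 + 15)/6 = 24/6 = 4

Forward pass:
ES_Task 1 = 0; EF_Task 1 = 3
ES_Task 2 = 3; EF_Task 2 = 3+4 = 7
ES_Task 3 = 3; EF_Task 3 = 3+7 = 10
ES_Task 4 = 3; EF_Task 4 = 3+4 = 7
ES_Task 5 = max(EF_Task 2=7, EF_Task 3=10, EF_Task 4=7) = 10; EF_Task 5 = 10+4 = 14
Expected project duration μ = 14 weeks. Critical path: Task 1 → Task 3 → Task 5.

14 weeks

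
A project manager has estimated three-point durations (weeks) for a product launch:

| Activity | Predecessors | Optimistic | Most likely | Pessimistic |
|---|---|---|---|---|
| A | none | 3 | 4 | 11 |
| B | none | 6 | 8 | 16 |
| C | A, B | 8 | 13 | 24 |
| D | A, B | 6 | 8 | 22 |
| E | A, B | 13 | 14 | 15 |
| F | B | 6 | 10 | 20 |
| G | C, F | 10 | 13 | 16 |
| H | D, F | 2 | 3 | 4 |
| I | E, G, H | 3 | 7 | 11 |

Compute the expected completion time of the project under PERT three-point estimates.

te_A = (3 + 4·4 + 11)/6 = 30/6 = 5
te_B = (6 + 4·8 + 16)/6 = 54/6 = 9
te_C = (8 + 4·13 + 24)/6 = 84/6 = 14
te_D = (6 + 4·8 + 22)/6 = 60/6 = 10
te_E = (13 + 4·14 + 15)/6 = 84/6 = 14
te_F = (6 + 4·10 + 20)/6 = 66/6 = 11
te_G = (10 + 4·13 + 16)/6 = 78/6 = 13
te_H = (2 + 4·3 + 4)/6 = 18/6 = 3
te_I = (3 + 4·7 + 11)/6 = 42/6 = 7

Forward pass:
ES_A = 0; EF_A = 5
ES_B = 0; EF_B = 9
ES_C = max(EF_A=5, EF_B=9) = 9; EF_C = 9+14 = 23
ES_D = max(EF_A=5, EF_B=9) = 9; EF_D = 9+10 = 19
ES_E = max(EF_A=5, EF_B=9) = 9; EF_E = 9+14 = 23
ES_F = 9; EF_F = 9+11 = 20
ES_G = max(EF_C=23, EF_F=20) = 23; EF_G = 23+13 = 36
ES_H = max(EF_D=19, EF_F=20) = 20; EF_H = 20+3 = 23
ES_I = max(EF_E=23, EF_G=36, EF_H=23) = 36; EF_I = 36+7 = 43
Expected project duration μ = 43 weeks. Critical path: B → C → G → I.

43 weeks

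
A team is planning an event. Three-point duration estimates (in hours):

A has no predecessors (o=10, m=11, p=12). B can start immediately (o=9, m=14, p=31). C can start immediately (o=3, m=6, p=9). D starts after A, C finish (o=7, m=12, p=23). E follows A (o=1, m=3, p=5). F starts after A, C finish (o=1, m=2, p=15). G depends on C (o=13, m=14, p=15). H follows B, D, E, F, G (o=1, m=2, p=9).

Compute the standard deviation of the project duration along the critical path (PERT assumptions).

3.00 hours

te_A = (10 + 4·11 + 12)/6 = 66/6 = 11; σ²_A = ((12−10)/6)² = 0.111
te_B = (9 + 4·14 + 31)/6 = 96/6 = 16; σ²_B = ((31−9)/6)² = 13.444
te_C = (3 + 4·6 + 9)/6 = 36/6 = 6; σ²_C = ((9−3)/6)² = 1.000
te_D = (7 + 4·12 + 23)/6 = 78/6 = 13; σ²_D = ((23−7)/6)² = 7.111
te_E = (1 + 4·3 + 5)/6 = 18/6 = 3; σ²_E = ((5−1)/6)² = 0.444
te_F = (1 + 4·2 + 15)/6 = 24/6 = 4; σ²_F = ((15−1)/6)² = 5.444
te_G = (13 + 4·14 + 15)/6 = 84/6 = 14; σ²_G = ((15−13)/6)² = 0.111
te_H = (1 + 4·2 + 9)/6 = 18/6 = 3; σ²_H = ((9−1)/6)² = 1.778

Forward pass:
ES_A = 0; EF_A = 11
ES_B = 0; EF_B = 16
ES_C = 0; EF_C = 6
ES_D = max(EF_A=11, EF_C=6) = 11; EF_D = 11+13 = 24
ES_E = 11; EF_E = 11+3 = 14
ES_F = max(EF_A=11, EF_C=6) = 11; EF_F = 11+4 = 15
ES_G = 6; EF_G = 6+14 = 20
ES_H = max(EF_B=16, EF_D=24, EF_E=14, EF_F=15, EF_G=20) = 24; EF_H = 24+3 = 27
Expected project duration μ = 27 hours. Critical path: A → D → H.

Variance along critical path = 0.111 + 7.111 + 1.778 = 9.000
σ = √9.000 = 3.000 hours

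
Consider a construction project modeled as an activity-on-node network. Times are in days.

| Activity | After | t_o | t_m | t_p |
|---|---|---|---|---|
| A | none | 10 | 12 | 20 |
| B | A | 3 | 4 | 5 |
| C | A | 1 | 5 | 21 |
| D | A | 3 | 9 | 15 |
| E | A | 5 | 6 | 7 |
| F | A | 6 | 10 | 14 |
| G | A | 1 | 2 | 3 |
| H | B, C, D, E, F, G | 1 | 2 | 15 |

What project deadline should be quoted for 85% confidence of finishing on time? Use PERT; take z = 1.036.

te_A = (10 + 4·12 + 20)/6 = 78/6 = 13; σ²_A = ((20−10)/6)² = 2.778
te_B = (3 + 4·4 + 5)/6 = 24/6 = 4; σ²_B = ((5−3)/6)² = 0.111
te_C = (1 + 4·5 + 21)/6 = 42/6 = 7; σ²_C = ((21−1)/6)² = 11.111
te_D = (3 + 4·9 + 15)/6 = 54/6 = 9; σ²_D = ((15−3)/6)² = 4.000
te_E = (5 + 4·6 + 7)/6 = 36/6 = 6; σ²_E = ((7−5)/6)² = 0.111
te_F = (6 + 4·10 + 14)/6 = 60/6 = 10; σ²_F = ((14−6)/6)² = 1.778
te_G = (1 + 4·2 + 3)/6 = 12/6 = 2; σ²_G = ((3−1)/6)² = 0.111
te_H = (1 + 4·2 + 15)/6 = 24/6 = 4; σ²_H = ((15−1)/6)² = 5.444

Forward pass:
ES_A = 0; EF_A = 13
ES_B = 13; EF_B = 13+4 = 17
ES_C = 13; EF_C = 13+7 = 20
ES_D = 13; EF_D = 13+9 = 22
ES_E = 13; EF_E = 13+6 = 19
ES_F = 13; EF_F = 13+10 = 23
ES_G = 13; EF_G = 13+2 = 15
ES_H = max(EF_B=17, EF_C=20, EF_D=22, EF_E=19, EF_F=23, EF_G=15) = 23; EF_H = 23+4 = 27
Expected project duration μ = 27 days. Critical path: A → F → H.

Variance along critical path = 2.778 + 1.778 + 5.444 = 10.000; σ = 3.162 days.
D = μ + z·σ = 27 + 1.036·3.162 = 30.3 days

30.3 days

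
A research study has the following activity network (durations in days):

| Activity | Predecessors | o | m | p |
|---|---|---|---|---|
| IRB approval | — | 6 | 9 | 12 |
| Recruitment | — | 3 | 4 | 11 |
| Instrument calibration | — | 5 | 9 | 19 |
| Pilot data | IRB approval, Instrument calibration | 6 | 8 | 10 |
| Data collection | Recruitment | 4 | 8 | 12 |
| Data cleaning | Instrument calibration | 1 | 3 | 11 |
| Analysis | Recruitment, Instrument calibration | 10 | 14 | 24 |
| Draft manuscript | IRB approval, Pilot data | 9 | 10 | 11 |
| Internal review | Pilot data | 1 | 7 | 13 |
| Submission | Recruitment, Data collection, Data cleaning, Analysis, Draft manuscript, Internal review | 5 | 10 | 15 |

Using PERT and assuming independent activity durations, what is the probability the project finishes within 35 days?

te_IRB approval = (6 + 4·9 + 12)/6 = 54/6 = 9; σ²_IRB approval = ((12−6)/6)² = 1.000
te_Recruitment = (3 + 4·4 + 11)/6 = 30/6 = 5; σ²_Recruitment = ((11−3)/6)² = 1.778
te_Instrument calibration = (5 + 4·9 + 19)/6 = 60/6 = 10; σ²_Instrument calibration = ((19−5)/6)² = 5.444
te_Pilot data = (6 + 4·8 + 10)/6 = 48/6 = 8; σ²_Pilot data = ((10−6)/6)² = 0.444
te_Data collection = (4 + 4·8 + 12)/6 = 48/6 = 8; σ²_Data collection = ((12−4)/6)² = 1.778
te_Data cleaning = (1 + 4·3 + 11)/6 = 24/6 = 4; σ²_Data cleaning = ((11−1)/6)² = 2.778
te_Analysis = (10 + 4·14 + 24)/6 = 90/6 = 15; σ²_Analysis = ((24−10)/6)² = 5.444
te_Draft manuscript = (9 + 4·10 + 11)/6 = 60/6 = 10; σ²_Draft manuscript = ((11−9)/6)² = 0.111
te_Internal review = (1 + 4·7 + 13)/6 = 42/6 = 7; σ²_Internal review = ((13−1)/6)² = 4.000
te_Submission = (5 + 4·10 + 15)/6 = 60/6 = 10; σ²_Submission = ((15−5)/6)² = 2.778

Forward pass:
ES_IRB approval = 0; EF_IRB approval = 9
ES_Recruitment = 0; EF_Recruitment = 5
ES_Instrument calibration = 0; EF_Instrument calibration = 10
ES_Pilot data = max(EF_IRB approval=9, EF_Instrument calibration=10) = 10; EF_Pilot data = 10+8 = 18
ES_Data collection = 5; EF_Data collection = 5+8 = 13
ES_Data cleaning = 10; EF_Data cleaning = 10+4 = 14
ES_Analysis = max(EF_Recruitment=5, EF_Instrument calibration=10) = 10; EF_Analysis = 10+15 = 25
ES_Draft manuscript = max(EF_IRB approval=9, EF_Pilot data=18) = 18; EF_Draft manuscript = 18+10 = 28
ES_Internal review = 18; EF_Internal review = 18+7 = 25
ES_Submission = max(EF_Recruitment=5, EF_Data collection=13, EF_Data cleaning=14, EF_Analysis=25, EF_Draft manuscript=28, EF_Internal review=25) = 28; EF_Submission = 28+10 = 38
Expected project duration μ = 38 days. Critical path: Instrument calibration → Pilot data → Draft manuscript → Submission.

Variance along critical path = 5.444 + 0.444 + 0.111 + 2.778 = 8.778; σ = √8.778 = 2.963 days.
Z = (35 − 38) / 2.963 = -1.013
P(T ≤ 35) = Φ(-1.013) ≈ 0.156

0.156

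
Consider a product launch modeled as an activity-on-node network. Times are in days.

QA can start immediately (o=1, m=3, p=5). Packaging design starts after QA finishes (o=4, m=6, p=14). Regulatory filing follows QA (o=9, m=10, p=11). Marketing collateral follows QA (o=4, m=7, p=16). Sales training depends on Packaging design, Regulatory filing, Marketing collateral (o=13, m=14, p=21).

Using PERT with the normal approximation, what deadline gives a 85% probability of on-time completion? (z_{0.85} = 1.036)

te_QA = (1 + 4·3 + 5)/6 = 18/6 = 3; σ²_QA = ((5−1)/6)² = 0.444
te_Packaging design = (4 + 4·6 + 14)/6 = 42/6 = 7; σ²_Packaging design = ((14−4)/6)² = 2.778
te_Regulatory filing = (9 + 4·10 + 11)/6 = 60/6 = 10; σ²_Regulatory filing = ((11−9)/6)² = 0.111
te_Marketing collateral = (4 + 4·7 + 16)/6 = 48/6 = 8; σ²_Marketing collateral = ((16−4)/6)² = 4.000
te_Sales training = (13 + 4·14 + 21)/6 = 90/6 = 15; σ²_Sales training = ((21−13)/6)² = 1.778

Forward pass:
ES_QA = 0; EF_QA = 3
ES_Packaging design = 3; EF_Packaging design = 3+7 = 10
ES_Regulatory filing = 3; EF_Regulatory filing = 3+10 = 13
ES_Marketing collateral = 3; EF_Marketing collateral = 3+8 = 11
ES_Sales training = max(EF_Packaging design=10, EF_Regulatory filing=13, EF_Marketing collateral=11) = 13; EF_Sales training = 13+15 = 28
Expected project duration μ = 28 days. Critical path: QA → Regulatory filing → Sales training.

Variance along critical path = 0.444 + 0.111 + 1.778 = 2.333; σ = 1.528 days.
D = μ + z·σ = 28 + 1.036·1.528 = 29.6 days

29.6 days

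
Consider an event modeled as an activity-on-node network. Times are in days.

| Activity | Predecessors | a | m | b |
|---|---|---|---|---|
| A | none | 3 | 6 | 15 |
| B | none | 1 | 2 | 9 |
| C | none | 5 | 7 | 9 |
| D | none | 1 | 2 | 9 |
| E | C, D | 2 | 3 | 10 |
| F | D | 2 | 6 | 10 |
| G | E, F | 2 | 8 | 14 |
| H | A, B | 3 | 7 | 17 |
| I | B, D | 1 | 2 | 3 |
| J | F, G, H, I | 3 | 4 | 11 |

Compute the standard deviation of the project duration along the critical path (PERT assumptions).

2.83 days

te_A = (3 + 4·6 + 15)/6 = 42/6 = 7; σ²_A = ((15−3)/6)² = 4.000
te_B = (1 + 4·2 + 9)/6 = 18/6 = 3; σ²_B = ((9−1)/6)² = 1.778
te_C = (5 + 4·7 + 9)/6 = 42/6 = 7; σ²_C = ((9−5)/6)² = 0.444
te_D = (1 + 4·2 + 9)/6 = 18/6 = 3; σ²_D = ((9−1)/6)² = 1.778
te_E = (2 + 4·3 + 10)/6 = 24/6 = 4; σ²_E = ((10−2)/6)² = 1.778
te_F = (2 + 4·6 + 10)/6 = 36/6 = 6; σ²_F = ((10−2)/6)² = 1.778
te_G = (2 + 4·8 + 14)/6 = 48/6 = 8; σ²_G = ((14−2)/6)² = 4.000
te_H = (3 + 4·7 + 17)/6 = 48/6 = 8; σ²_H = ((17−3)/6)² = 5.444
te_I = (1 + 4·2 + 3)/6 = 12/6 = 2; σ²_I = ((3−1)/6)² = 0.111
te_J = (3 + 4·4 + 11)/6 = 30/6 = 5; σ²_J = ((11−3)/6)² = 1.778

Forward pass:
ES_A = 0; EF_A = 7
ES_B = 0; EF_B = 3
ES_C = 0; EF_C = 7
ES_D = 0; EF_D = 3
ES_E = max(EF_C=7, EF_D=3) = 7; EF_E = 7+4 = 11
ES_F = 3; EF_F = 3+6 = 9
ES_G = max(EF_E=11, EF_F=9) = 11; EF_G = 11+8 = 19
ES_H = max(EF_A=7, EF_B=3) = 7; EF_H = 7+8 = 15
ES_I = max(EF_B=3, EF_D=3) = 3; EF_I = 3+2 = 5
ES_J = max(EF_F=9, EF_G=19, EF_H=15, EF_I=5) = 19; EF_J = 19+5 = 24
Expected project duration μ = 24 days. Critical path: C → E → G → J.

Variance along critical path = 0.444 + 1.778 + 4.000 + 1.778 = 8.000
σ = √8.000 = 2.828 days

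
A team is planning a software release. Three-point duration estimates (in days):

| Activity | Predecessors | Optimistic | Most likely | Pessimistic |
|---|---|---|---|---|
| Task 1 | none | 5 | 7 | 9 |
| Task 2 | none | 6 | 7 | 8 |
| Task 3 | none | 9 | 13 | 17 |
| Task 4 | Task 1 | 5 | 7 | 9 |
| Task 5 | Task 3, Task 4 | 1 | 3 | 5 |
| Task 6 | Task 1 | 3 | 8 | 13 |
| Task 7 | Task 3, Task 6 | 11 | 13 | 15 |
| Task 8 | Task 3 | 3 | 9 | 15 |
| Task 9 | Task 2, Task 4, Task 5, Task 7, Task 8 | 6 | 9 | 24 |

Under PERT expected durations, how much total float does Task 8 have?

6 days

te_Task 1 = (5 + 4·7 + 9)/6 = 42/6 = 7
te_Task 2 = (6 + 4·7 + 8)/6 = 42/6 = 7
te_Task 3 = (9 + 4·13 + 17)/6 = 78/6 = 13
te_Task 4 = (5 + 4·7 + 9)/6 = 42/6 = 7
te_Task 5 = (1 + 4·3 + 5)/6 = 18/6 = 3
te_Task 6 = (3 + 4·8 + 13)/6 = 48/6 = 8
te_Task 7 = (11 + 4·13 + 15)/6 = 78/6 = 13
te_Task 8 = (3 + 4·9 + 15)/6 = 54/6 = 9
te_Task 9 = (6 + 4·9 + 24)/6 = 66/6 = 11

Forward pass:
ES_Task 1 = 0; EF_Task 1 = 7
ES_Task 2 = 0; EF_Task 2 = 7
ES_Task 3 = 0; EF_Task 3 = 13
ES_Task 4 = 7; EF_Task 4 = 7+7 = 14
ES_Task 5 = max(EF_Task 3=13, EF_Task 4=14) = 14; EF_Task 5 = 14+3 = 17
ES_Task 6 = 7; EF_Task 6 = 7+8 = 15
ES_Task 7 = max(EF_Task 3=13, EF_Task 6=15) = 15; EF_Task 7 = 15+13 = 28
ES_Task 8 = 13; EF_Task 8 = 13+9 = 22
ES_Task 9 = max(EF_Task 2=7, EF_Task 4=14, EF_Task 5=17, EF_Task 7=28, EF_Task 8=22) = 28; EF_Task 9 = 28+11 = 39
Expected project duration μ = 39 days. Critical path: Task 1 → Task 6 → Task 7 → Task 9.

Backward pass:
LF_Task 9 = 39; LS_Task 9 = 39−11 = 28
LF_Task 8 = LS_Task 9 = 28; LS_Task 8 = 28−9 = 19
LF_Task 7 = LS_Task 9 = 28; LS_Task 7 = 28−13 = 15
LF_Task 6 = LS_Task 7 = 15; LS_Task 6 = 15−8 = 7
LF_Task 5 = LS_Task 9 = 28; LS_Task 5 = 28−3 = 25
LF_Task 4 = min(LS_Task 5=25, LS_Task 9=28) = 25; LS_Task 4 = 25−7 = 18
LF_Task 3 = min(LS_Task 5=25, LS_Task 7=15, LS_Task 8=19) = 15; LS_Task 3 = 15−13 = 2
LF_Task 2 = LS_Task 9 = 28; LS_Task 2 = 28−7 = 21
LF_Task 1 = min(LS_Task 4=18, LS_Task 6=7) = 7; LS_Task 1 = 7−7 = 0
Slack_Task 8 = LS_Task 8 − ES_Task 8 = 19 − 13 = 6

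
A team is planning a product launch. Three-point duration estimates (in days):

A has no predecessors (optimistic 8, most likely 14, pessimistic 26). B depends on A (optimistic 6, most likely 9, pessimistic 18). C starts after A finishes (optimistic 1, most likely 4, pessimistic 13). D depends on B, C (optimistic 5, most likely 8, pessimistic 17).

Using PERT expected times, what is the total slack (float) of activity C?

te_A = (8 + 4·14 + 26)/6 = 90/6 = 15
te_B = (6 + 4·9 + 18)/6 = 60/6 = 10
te_C = (1 + 4·4 + 13)/6 = 30/6 = 5
te_D = (5 + 4·8 + 17)/6 = 54/6 = 9

Forward pass:
ES_A = 0; EF_A = 15
ES_B = 15; EF_B = 15+10 = 25
ES_C = 15; EF_C = 15+5 = 20
ES_D = max(EF_B=25, EF_C=20) = 25; EF_D = 25+9 = 34
Expected project duration μ = 34 days. Critical path: A → B → D.

Backward pass:
LF_D = 34; LS_D = 34−9 = 25
LF_C = LS_D = 25; LS_C = 25−5 = 20
LF_B = LS_D = 25; LS_B = 25−10 = 15
LF_A = min(LS_B=15, LS_C=20) = 15; LS_A = 15−15 = 0
Slack_C = LS_C − ES_C = 20 − 15 = 5

5 days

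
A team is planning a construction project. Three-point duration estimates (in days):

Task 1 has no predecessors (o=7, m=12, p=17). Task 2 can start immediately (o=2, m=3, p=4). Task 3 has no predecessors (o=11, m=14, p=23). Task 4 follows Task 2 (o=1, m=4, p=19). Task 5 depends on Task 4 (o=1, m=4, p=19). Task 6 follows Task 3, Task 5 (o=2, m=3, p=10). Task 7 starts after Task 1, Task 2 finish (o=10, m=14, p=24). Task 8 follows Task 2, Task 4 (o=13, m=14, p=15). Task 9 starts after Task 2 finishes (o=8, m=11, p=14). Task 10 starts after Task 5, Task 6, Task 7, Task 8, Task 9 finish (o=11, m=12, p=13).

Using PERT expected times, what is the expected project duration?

39 days

te_Task 1 = (7 + 4·12 + 17)/6 = 72/6 = 12
te_Task 2 = (2 + 4·3 + 4)/6 = 18/6 = 3
te_Task 3 = (11 + 4·14 + 23)/6 = 90/6 = 15
te_Task 4 = (1 + 4·4 + 19)/6 = 36/6 = 6
te_Task 5 = (1 + 4·4 + 19)/6 = 36/6 = 6
te_Task 6 = (2 + 4·3 + 10)/6 = 24/6 = 4
te_Task 7 = (10 + 4·14 + 24)/6 = 90/6 = 15
te_Task 8 = (13 + 4·14 + 15)/6 = 84/6 = 14
te_Task 9 = (8 + 4·11 + 14)/6 = 66/6 = 11
te_Task 10 = (11 + 4·12 + 13)/6 = 72/6 = 12

Forward pass:
ES_Task 1 = 0; EF_Task 1 = 12
ES_Task 2 = 0; EF_Task 2 = 3
ES_Task 3 = 0; EF_Task 3 = 15
ES_Task 4 = 3; EF_Task 4 = 3+6 = 9
ES_Task 5 = 9; EF_Task 5 = 9+6 = 15
ES_Task 6 = max(EF_Task 3=15, EF_Task 5=15) = 15; EF_Task 6 = 15+4 = 19
ES_Task 7 = max(EF_Task 1=12, EF_Task 2=3) = 12; EF_Task 7 = 12+15 = 27
ES_Task 8 = max(EF_Task 2=3, EF_Task 4=9) = 9; EF_Task 8 = 9+14 = 23
ES_Task 9 = 3; EF_Task 9 = 3+11 = 14
ES_Task 10 = max(EF_Task 5=15, EF_Task 6=19, EF_Task 7=27, EF_Task 8=23, EF_Task 9=14) = 27; EF_Task 10 = 27+12 = 39
Expected project duration μ = 39 days. Critical path: Task 1 → Task 7 → Task 10.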